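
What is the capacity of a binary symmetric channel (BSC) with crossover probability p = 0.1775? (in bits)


H(p) = -p*log2(p) - (1-p)*log2(1-p) = -0.1775*log2(0.1775) - 0.8225*log2(0.8225) = 0.442704 + 0.231873 = 0.6746. C = 1 - H(p) = 1 - 0.6746 = 0.3254

0.3254 bits


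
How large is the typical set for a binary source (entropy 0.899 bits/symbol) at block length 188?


log2|A_typical| = nH = 188 * 0.899 = 169.012, so |A_typical| ~ 2^169.012 = 7.545e+50

7.545e+50


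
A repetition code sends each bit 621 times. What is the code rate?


Rate = k/n = 1/621

1/621


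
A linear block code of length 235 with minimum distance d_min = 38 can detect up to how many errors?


Detection capability = d_min - 1 = 38 - 1 = 37

37 errors


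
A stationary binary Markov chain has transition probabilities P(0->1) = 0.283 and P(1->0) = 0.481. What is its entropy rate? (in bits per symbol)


Stationary distribution: pi_0 = p10/(p01+p10) = 0.6296, pi_1 = 0.3704. Entropy rate H' = pi_0*H(p01) + pi_1*H(p10) = 0.6296*0.8595 + 0.3704*0.999 = 0.9112

0.9112 bits/symbol


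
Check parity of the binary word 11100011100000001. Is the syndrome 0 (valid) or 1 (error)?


Syndrome = XOR of all bits = 1 XOR 1 XOR 1 XOR 0 XOR 0 XOR 0 XOR 1 XOR 1 XOR 1 XOR 0 XOR 0 XOR 0 XOR 0 XOR 0 XOR 0 XOR 0 XOR 1 = 1

1


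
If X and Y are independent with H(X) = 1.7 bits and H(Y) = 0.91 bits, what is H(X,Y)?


For independent variables, H(X,Y) = H(X) + H(Y) = 1.7 + 0.91 = 2.61

2.61 bits


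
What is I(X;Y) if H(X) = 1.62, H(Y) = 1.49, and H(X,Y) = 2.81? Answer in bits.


I(X;Y) = H(X) + H(Y) - H(X,Y) = 1.62 + 1.49 - 2.81 = 0.3

0.3 bits


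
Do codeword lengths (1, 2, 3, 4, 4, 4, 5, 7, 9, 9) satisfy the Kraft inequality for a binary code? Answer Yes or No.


Kraft sum = sum(2^(-l_i)) = 1.1055, need <= 1. Result: violated (a binary prefix-free code with these lengths cannot exist)

No


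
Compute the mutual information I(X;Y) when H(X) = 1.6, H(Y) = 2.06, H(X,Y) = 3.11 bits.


I(X;Y) = H(X) + H(Y) - H(X,Y) = 1.6 + 2.06 - 3.11 = 0.55

0.55 bits


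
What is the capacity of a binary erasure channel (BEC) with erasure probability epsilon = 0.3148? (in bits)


C = 1 - epsilon = 1 - 0.3148 = 0.6852

0.6852 bits


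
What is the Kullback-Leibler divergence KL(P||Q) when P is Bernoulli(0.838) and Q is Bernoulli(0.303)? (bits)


KL = p*log2(p/q) + (1-p)*log2((1-p)/(1-q)) = 0.838*log2(0.838/0.303) + 0.162*log2(0.162/0.697) = 0.8888

0.8888 bits


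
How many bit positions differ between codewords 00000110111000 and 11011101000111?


Count differing positions: ^ ^ . ^ ^ . ^ ^ ^ ^ ^ ^ ^ ^ = 12 differences

12


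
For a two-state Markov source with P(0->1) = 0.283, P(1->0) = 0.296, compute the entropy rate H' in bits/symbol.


Stationary distribution: pi_0 = p10/(p01+p10) = 0.5112, pi_1 = 0.4888. Entropy rate H' = pi_0*H(p01) + pi_1*H(p10) = 0.5112*0.8595 + 0.4888*0.8763 = 0.8677

0.8677 bits/symbol


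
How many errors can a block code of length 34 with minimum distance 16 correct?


Correction capability = floor((d-1)/2) = floor((16-1)/2) = 7

7 errors


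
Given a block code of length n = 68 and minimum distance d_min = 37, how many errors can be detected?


Detection capability = d_min - 1 = 37 - 1 = 36

36 errors


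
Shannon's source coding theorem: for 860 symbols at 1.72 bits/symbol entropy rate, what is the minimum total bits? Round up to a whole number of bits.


Minimum bits >= n * H = 860 * 1.72 = 1479.2, rounded up to a whole number of bits = 1480

1480 bits


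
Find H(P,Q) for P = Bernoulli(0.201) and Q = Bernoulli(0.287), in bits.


H(P,Q) = -p*log2(q) - (1-p)*log2(1-q). -0.201*log2(0.287) = 0.361976; -0.799*log2(0.713) = 0.389933. H(P,Q) = 0.361976 + 0.389933 = 0.7519

0.7519 bits


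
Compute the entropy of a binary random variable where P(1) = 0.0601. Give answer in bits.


H = -p*log2(p) - (1-p)*log2(1-p). -0.0601*log2(0.0601) = 0.243795; -0.9399*log2(0.9399) = 0.084047. H = 0.243795 + 0.084047 = 0.3278

0.3278 bits


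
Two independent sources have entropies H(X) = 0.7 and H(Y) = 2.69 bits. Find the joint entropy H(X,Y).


For independent variables, H(X,Y) = H(X) + H(Y) = 0.7 + 2.69 = 3.39

3.39 bits


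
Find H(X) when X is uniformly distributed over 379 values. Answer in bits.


H = log2(n) = log2(379) = 8.5661

8.5661 bits


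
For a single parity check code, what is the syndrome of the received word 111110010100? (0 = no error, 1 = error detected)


Syndrome = XOR of all bits = 1 XOR 1 XOR 1 XOR 1 XOR 1 XOR 0 XOR 0 XOR 1 XOR 0 XOR 1 XOR 0 XOR 0 = 1

1


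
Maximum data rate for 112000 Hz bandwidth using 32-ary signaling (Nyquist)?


Rate = 2 * B * log2(M) = 2 * 112000 * 5.0 = 1120000.0

1120000.0 bps


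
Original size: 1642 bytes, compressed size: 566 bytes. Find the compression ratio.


Ratio = original / compressed = 1642 / 566 = 2.9011

2.9011


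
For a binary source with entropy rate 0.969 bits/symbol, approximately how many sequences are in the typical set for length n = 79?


log2|A_typical| = nH = 79 * 0.969 = 76.551, so |A_typical| ~ 2^76.551 = 1.107e+23

1.107e+23


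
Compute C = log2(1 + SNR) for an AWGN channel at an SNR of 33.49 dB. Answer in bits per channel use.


SNR_linear = 10^(33.49/10) = 2233.5722; C = log2(1 + SNR_linear) = log2(1 + 2233.5722) = 11.1258

11.1258 bits/channel use


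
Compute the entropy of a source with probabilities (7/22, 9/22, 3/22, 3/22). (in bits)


H = -sum(p_i * log2(p_i)). Terms: -(7/22)*log2(7/22) = 0.525661; -(9/22)*log2(9/22) = 0.527525; -(3/22)*log2(3/22) = 0.391973; -(3/22)*log2(3/22) = 0.391973. H = 0.525661 + 0.527525 + 0.391973 + 0.391973 = 1.8371

1.8371 bits


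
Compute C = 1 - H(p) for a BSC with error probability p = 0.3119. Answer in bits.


H(p) = -p*log2(p) - (1-p)*log2(1-p) = -0.3119*log2(0.3119) - 0.6881*log2(0.6881) = 0.524255 + 0.371099 = 0.8954. C = 1 - H(p) = 1 - 0.8954 = 0.1046

0.1046 bits


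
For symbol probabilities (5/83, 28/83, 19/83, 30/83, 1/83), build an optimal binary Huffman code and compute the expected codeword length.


Huffman construction (repeatedly merge the two least-probable nodes; each merge adds 1 bit to every symbol beneath it): 1/83 + 5/83 = 6/83; 6/83 + 19/83 = 25/83; 25/83 + 28/83 = 53/83; 30/83 + 53/83 = 1. Resulting codeword lengths (in the order the probabilities were given): (4, 2, 3, 1, 4). L_avg = sum(p_i * l_i) = 5/83*4 + 28/83*2 + 19/83*3 + 30/83*1 + 1/83*4 = 167/83 = 2.012

2.012 bits


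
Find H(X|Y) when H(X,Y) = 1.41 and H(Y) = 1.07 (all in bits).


H(X|Y) = H(X,Y) - H(Y) = 1.41 - 1.07 = 0.34

0.34 bits


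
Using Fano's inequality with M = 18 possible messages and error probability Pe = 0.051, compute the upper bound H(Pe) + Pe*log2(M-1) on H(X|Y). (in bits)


H(Pe) = -Pe*log2(Pe) - (1-Pe)*log2(1-Pe) = -0.051*log2(0.051) - 0.949*log2(0.949) = 0.218961 + 0.071668 = 0.2906. Pe*log2(M-1) = 0.051*log2(17) = 0.208461. Bound = H(Pe) + Pe*log2(M-1) = 0.218961 + 0.071668 + 0.208461 = 0.4991

0.4991 bits


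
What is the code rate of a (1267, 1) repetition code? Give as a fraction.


Rate = k/n = 1/1267

1/1267


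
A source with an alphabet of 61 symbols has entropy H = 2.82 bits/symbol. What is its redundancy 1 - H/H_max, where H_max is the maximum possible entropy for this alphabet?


H_max = log2(K) = log2(61) = 5.9307 bits/symbol. Redundancy = 1 - H/H_max = 1 - 2.82/5.9307 = 1 - 0.4755 = 0.5245

0.5245


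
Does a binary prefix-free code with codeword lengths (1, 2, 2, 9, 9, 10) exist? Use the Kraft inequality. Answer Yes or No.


Kraft sum = sum(2^(-l_i)) = 1.0049, need <= 1. Result: violated (a binary prefix-free code with these lengths cannot exist)

No


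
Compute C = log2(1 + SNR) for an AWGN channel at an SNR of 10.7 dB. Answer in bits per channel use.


SNR_linear = 10^(10.7/10) = 11.749; C = log2(1 + SNR_linear) = log2(1 + 11.749) = 3.6723

3.6723 bits/channel use


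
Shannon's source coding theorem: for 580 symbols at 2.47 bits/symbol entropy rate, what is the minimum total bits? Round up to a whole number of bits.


Minimum bits >= n * H = 580 * 2.47 = 1432.6, rounded up to a whole number of bits = 1433

1433 bits


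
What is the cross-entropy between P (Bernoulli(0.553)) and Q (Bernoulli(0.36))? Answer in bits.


H(P,Q) = -p*log2(q) - (1-p)*log2(1-q). -0.553*log2(0.36) = 0.815084; -0.447*log2(0.64) = 0.287804. H(P,Q) = 0.815084 + 0.287804 = 1.1029

1.1029 bits


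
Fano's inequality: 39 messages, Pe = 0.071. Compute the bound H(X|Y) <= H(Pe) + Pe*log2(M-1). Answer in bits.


H(Pe) = -Pe*log2(Pe) - (1-Pe)*log2(1-Pe) = -0.071*log2(0.071) - 0.929*log2(0.929) = 0.270939 + 0.098706 = 0.3696. Pe*log2(M-1) = 0.071*log2(38) = 0.372603. Bound = H(Pe) + Pe*log2(M-1) = 0.270939 + 0.098706 + 0.372603 = 0.7422

0.7422 bits


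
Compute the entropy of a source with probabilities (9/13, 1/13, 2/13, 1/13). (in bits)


H = -sum(p_i * log2(p_i)). Terms: -(9/13)*log2(9/13) = 0.367279; -(1/13)*log2(1/13) = 0.284649; -(2/13)*log2(2/13) = 0.415452; -(1/13)*log2(1/13) = 0.284649. H = 0.367279 + 0.284649 + 0.415452 + 0.284649 = 1.352

1.352 bits


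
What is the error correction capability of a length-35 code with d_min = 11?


Correction capability = floor((d-1)/2) = floor((11-1)/2) = 5

5 errors


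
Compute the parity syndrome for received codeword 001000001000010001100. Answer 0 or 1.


Syndrome = XOR of all bits = 0 XOR 0 XOR 1 XOR 0 XOR 0 XOR 0 XOR 0 XOR 0 XOR 1 XOR 0 XOR 0 XOR 0 XOR 0 XOR 1 XOR 0 XOR 0 XOR 0 XOR 1 XOR 1 XOR 0 XOR 0 = 1

1


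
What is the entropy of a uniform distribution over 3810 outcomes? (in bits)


H = log2(n) = log2(3810) = 11.8956

11.8956 bits


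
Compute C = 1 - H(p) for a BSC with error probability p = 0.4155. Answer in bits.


H(p) = -p*log2(p) - (1-p)*log2(1-p) = -0.4155*log2(0.4155) - 0.5845*log2(0.5845) = 0.526472 + 0.452827 = 0.9793. C = 1 - H(p) = 1 - 0.9793 = 0.0207

0.0207 bits


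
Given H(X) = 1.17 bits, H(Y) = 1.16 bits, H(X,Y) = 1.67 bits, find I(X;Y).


I(X;Y) = H(X) + H(Y) - H(X,Y) = 1.17 + 1.16 - 1.67 = 0.66

0.66 bits


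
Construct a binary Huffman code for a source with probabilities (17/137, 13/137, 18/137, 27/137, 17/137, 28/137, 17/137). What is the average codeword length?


Huffman construction (repeatedly merge the two least-probable nodes; each merge adds 1 bit to every symbol beneath it): 13/137 + 17/137 = 30/137; 17/137 + 17/137 = 34/137; 18/137 + 27/137 = 45/137; 28/137 + 30/137 = 58/137; 34/137 + 45/137 = 79/137; 58/137 + 79/137 = 1. Resulting codeword lengths (in the order the probabilities were given): (3, 3, 3, 3, 3, 2, 3). L_avg = sum(p_i * l_i) = 17/137*3 + 13/137*3 + 18/137*3 + 27/137*3 + 17/137*3 + 28/137*2 + 17/137*3 = 383/137 = 2.7956

2.7956 bits


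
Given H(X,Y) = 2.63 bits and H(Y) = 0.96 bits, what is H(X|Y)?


H(X|Y) = H(X,Y) - H(Y) = 2.63 - 0.96 = 1.67

1.67 bits


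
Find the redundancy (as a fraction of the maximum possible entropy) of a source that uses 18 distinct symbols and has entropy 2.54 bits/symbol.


H_max = log2(K) = log2(18) = 4.1699 bits/symbol. Redundancy = 1 - H/H_max = 1 - 2.54/4.1699 = 1 - 0.6091 = 0.3909

0.3909


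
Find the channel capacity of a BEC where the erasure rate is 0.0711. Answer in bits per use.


C = 1 - epsilon = 1 - 0.0711 = 0.9289

0.9289 bits


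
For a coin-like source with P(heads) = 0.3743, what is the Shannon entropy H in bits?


H = -p*log2(p) - (1-p)*log2(1-p). -0.3743*log2(0.3743) = 0.530657; -0.6257*log2(0.6257) = 0.423259. H = 0.530657 + 0.423259 = 0.9539

0.9539 bits


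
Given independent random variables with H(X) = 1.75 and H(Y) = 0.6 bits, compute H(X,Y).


For independent variables, H(X,Y) = H(X) + H(Y) = 1.75 + 0.6 = 2.35

2.35 bits


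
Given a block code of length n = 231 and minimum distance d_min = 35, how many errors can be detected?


Detection capability = d_min - 1 = 35 - 1 = 34

34 errors


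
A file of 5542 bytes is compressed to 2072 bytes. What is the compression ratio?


Ratio = original / compressed = 5542 / 2072 = 2.6747

2.6747


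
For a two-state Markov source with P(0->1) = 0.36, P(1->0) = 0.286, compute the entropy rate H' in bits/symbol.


Stationary distribution: pi_0 = p10/(p01+p10) = 0.4427, pi_1 = 0.5573. Entropy rate H' = pi_0*H(p01) + pi_1*H(p10) = 0.4427*0.9427 + 0.5573*0.8635 = 0.8986

0.8986 bits/symbol


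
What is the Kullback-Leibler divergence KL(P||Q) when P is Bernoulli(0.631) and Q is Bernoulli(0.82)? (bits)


KL = p*log2(p/q) + (1-p)*log2((1-p)/(1-q)) = 0.631*log2(0.631/0.82) + 0.369*log2(0.369/0.18) = 0.1436

0.1436 bits


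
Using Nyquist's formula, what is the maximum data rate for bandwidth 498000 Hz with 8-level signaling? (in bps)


Rate = 2 * B * log2(M) = 2 * 498000 * 3.0 = 2988000.0

2988000.0 bps


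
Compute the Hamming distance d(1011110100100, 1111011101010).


Count differing positions: . ^ . . ^ . ^ . . ^ ^ ^ . = 6 differences

6


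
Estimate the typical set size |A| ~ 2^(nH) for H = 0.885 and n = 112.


log2|A_typical| = nH = 112 * 0.885 = 99.12, so |A_typical| ~ 2^99.12 = 6.888e+29

6.888e+29


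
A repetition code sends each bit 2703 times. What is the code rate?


Rate = k/n = 1/2703

1/2703


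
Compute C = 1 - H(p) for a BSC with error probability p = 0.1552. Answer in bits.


H(p) = -p*log2(p) - (1-p)*log2(1-p) = -0.1552*log2(0.1552) - 0.8448*log2(0.8448) = 0.417146 + 0.205555 = 0.6227. C = 1 - H(p) = 1 - 0.6227 = 0.3773

0.3773 bits


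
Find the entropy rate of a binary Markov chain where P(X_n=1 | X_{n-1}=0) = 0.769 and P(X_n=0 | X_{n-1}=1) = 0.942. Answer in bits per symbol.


Stationary distribution: pi_0 = p10/(p01+p10) = 0.5506, pi_1 = 0.4494. Entropy rate H' = pi_0*H(p01) + pi_1*H(p10) = 0.5506*0.7798 + 0.4494*0.3195 = 0.5729

0.5729 bits/symbol


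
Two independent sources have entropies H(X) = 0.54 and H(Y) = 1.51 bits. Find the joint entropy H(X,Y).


For independent variables, H(X,Y) = H(X) + H(Y) = 0.54 + 1.51 = 2.05

2.05 bits


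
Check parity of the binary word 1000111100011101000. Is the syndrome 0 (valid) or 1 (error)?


Syndrome = XOR of all bits = 1 XOR 0 XOR 0 XOR 0 XOR 1 XOR 1 XOR 1 XOR 1 XOR 0 XOR 0 XOR 0 XOR 1 XOR 1 XOR 1 XOR 0 XOR 1 XOR 0 XOR 0 XOR 0 = 1

1


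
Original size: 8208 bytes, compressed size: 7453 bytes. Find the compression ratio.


Ratio = original / compressed = 8208 / 7453 = 1.1013

1.1013


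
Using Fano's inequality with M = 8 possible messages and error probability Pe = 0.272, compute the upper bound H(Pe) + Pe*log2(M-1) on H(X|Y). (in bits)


H(Pe) = -Pe*log2(Pe) - (1-Pe)*log2(1-Pe) = -0.272*log2(0.272) - 0.728*log2(0.728) = 0.510903 + 0.333416 = 0.8443. Pe*log2(M-1) = 0.272*log2(7) = 0.763601. Bound = H(Pe) + Pe*log2(M-1) = 0.510903 + 0.333416 + 0.763601 = 1.6079

1.6079 bits


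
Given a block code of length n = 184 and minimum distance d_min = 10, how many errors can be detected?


Detection capability = d_min - 1 = 10 - 1 = 9

9 errors


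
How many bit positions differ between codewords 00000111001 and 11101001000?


Count differing positions: ^ ^ ^ . ^ ^ ^ . . . ^ = 7 differences

7


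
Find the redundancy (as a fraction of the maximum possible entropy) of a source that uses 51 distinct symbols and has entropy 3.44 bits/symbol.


H_max = log2(K) = log2(51) = 5.6724 bits/symbol. Redundancy = 1 - H/H_max = 1 - 3.44/5.6724 = 1 - 0.6064 = 0.3936

0.3936


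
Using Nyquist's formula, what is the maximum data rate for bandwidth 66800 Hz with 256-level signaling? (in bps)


Rate = 2 * B * log2(M) = 2 * 66800 * 8.0 = 1068800.0

1068800.0 bps


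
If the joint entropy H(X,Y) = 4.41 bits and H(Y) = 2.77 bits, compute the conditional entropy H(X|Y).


H(X|Y) = H(X,Y) - H(Y) = 4.41 - 2.77 = 1.64

1.64 bits


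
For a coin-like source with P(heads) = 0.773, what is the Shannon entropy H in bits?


H = -p*log2(p) - (1-p)*log2(1-p). -0.773*log2(0.773) = 0.287138; -0.227*log2(0.227) = 0.485607. H = 0.287138 + 0.485607 = 0.7727

0.7727 bits


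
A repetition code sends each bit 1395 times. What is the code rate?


Rate = k/n = 1/1395

1/1395


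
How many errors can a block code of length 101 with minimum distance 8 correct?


Correction capability = floor((d-1)/2) = floor((8-1)/2) = 3

3 errors


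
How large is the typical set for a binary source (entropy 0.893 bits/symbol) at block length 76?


log2|A_typical| = nH = 76 * 0.893 = 67.868, so |A_typical| ~ 2^67.868 = 2.693e+20

2.693e+20


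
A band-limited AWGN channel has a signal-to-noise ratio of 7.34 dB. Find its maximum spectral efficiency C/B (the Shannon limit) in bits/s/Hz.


SNR_linear = 10^(7.34/10) = 5.42; C/B = log2(1 + SNR_linear) = log2(1 + 5.42) = 2.6826

2.6826 bits/s/Hz


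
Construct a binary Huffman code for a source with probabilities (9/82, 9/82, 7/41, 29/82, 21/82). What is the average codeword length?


Huffman construction (repeatedly merge the two least-probable nodes; each merge adds 1 bit to every symbol beneath it): 9/82 + 9/82 = 9/41; 7/41 + 9/41 = 16/41; 21/82 + 29/82 = 25/41; 16/41 + 25/41 = 1. Resulting codeword lengths (in the order the probabilities were given): (3, 3, 2, 2, 2). L_avg = sum(p_i * l_i) = 9/82*3 + 9/82*3 + 7/41*2 + 29/82*2 + 21/82*2 = 91/41 = 2.2195

2.2195 bits


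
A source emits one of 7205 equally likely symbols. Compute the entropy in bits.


H = log2(n) = log2(7205) = 12.8148

12.8148 bits


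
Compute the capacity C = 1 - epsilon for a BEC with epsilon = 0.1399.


C = 1 - epsilon = 1 - 0.1399 = 0.8601

0.8601 bits


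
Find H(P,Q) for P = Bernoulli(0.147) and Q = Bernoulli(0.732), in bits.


H(P,Q) = -p*log2(q) - (1-p)*log2(1-q). -0.147*log2(0.732) = 0.066162; -0.853*log2(0.268) = 1.620440. H(P,Q) = 0.066162 + 1.620440 = 1.6866

1.6866 bits


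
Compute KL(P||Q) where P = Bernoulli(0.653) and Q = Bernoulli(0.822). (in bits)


KL = p*log2(p/q) + (1-p)*log2((1-p)/(1-q)) = 0.653*log2(0.653/0.822) + 0.347*log2(0.347/0.178) = 0.1173

0.1173 bits


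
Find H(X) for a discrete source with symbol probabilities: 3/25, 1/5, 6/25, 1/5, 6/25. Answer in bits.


H = -sum(p_i * log2(p_i)). Terms: -(3/25)*log2(3/25) = 0.367067; -(1/5)*log2(1/5) = 0.464386; -(6/25)*log2(6/25) = 0.494134; -(1/5)*log2(1/5) = 0.464386; -(6/25)*log2(6/25) = 0.494134. H = 0.367067 + 0.464386 + 0.494134 + 0.464386 + 0.494134 = 2.2841

2.2841 bits


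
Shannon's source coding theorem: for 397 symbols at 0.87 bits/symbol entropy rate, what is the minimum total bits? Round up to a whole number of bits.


Minimum bits >= n * H = 397 * 0.87 = 345.39, rounded up to a whole number of bits = 346

346 bits


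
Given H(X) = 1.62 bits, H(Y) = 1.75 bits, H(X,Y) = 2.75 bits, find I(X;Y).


I(X;Y) = H(X) + H(Y) - H(X,Y) = 1.62 + 1.75 - 2.75 = 0.62

0.62 bits


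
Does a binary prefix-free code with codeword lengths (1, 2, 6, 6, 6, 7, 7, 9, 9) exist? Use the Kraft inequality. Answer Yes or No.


Kraft sum = sum(2^(-l_i)) = 0.8164, need <= 1. Result: satisfied (a binary prefix-free code with these lengths exists)

Yes


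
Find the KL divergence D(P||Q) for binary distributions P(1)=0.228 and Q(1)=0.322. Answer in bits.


KL = p*log2(p/q) + (1-p)*log2((1-p)/(1-q)) = 0.228*log2(0.228/0.322) + 0.772*log2(0.772/0.678) = 0.0311

0.0311 bits


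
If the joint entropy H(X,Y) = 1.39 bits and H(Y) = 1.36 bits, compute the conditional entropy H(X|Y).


H(X|Y) = H(X,Y) - H(Y) = 1.39 - 1.36 = 0.03

0.03 bits


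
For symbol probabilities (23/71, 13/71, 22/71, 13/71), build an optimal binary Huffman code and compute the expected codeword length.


Huffman construction (repeatedly merge the two least-probable nodes; each merge adds 1 bit to every symbol beneath it): 13/71 + 13/71 = 26/71; 22/71 + 23/71 = 45/71; 26/71 + 45/71 = 1. Resulting codeword lengths (in the order the probabilities were given): (2, 2, 2, 2). L_avg = sum(p_i * l_i) = 23/71*2 + 13/71*2 + 22/71*2 + 13/71*2 = 2

2.0 bits


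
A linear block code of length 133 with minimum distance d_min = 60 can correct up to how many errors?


Correction capability = floor((d-1)/2) = floor((60-1)/2) = 29

29 errors


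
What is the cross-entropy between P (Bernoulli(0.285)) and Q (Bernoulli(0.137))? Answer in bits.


H(P,Q) = -p*log2(q) - (1-p)*log2(1-q). -0.285*log2(0.137) = 0.817309; -0.715*log2(0.863) = 0.151986. H(P,Q) = 0.817309 + 0.151986 = 0.9693

0.9693 bits


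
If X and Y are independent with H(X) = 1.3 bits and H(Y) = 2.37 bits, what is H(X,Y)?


For independent variables, H(X,Y) = H(X) + H(Y) = 1.3 + 2.37 = 3.67

3.67 bits


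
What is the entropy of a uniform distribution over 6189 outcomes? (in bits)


H = log2(n) = log2(6189) = 12.5955

12.5955 bits


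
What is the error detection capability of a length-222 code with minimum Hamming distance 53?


Detection capability = d_min - 1 = 53 - 1 = 52

52 errors


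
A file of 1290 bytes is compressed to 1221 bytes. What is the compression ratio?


Ratio = original / compressed = 1290 / 1221 = 1.0565

1.0565


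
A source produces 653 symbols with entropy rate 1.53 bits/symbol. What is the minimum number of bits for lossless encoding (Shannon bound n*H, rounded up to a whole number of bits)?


Minimum bits >= n * H = 653 * 1.53 = 999.09, rounded up to a whole number of bits = 1000

1000 bits


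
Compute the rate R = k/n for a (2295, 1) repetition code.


Rate = k/n = 1/2295

1/2295


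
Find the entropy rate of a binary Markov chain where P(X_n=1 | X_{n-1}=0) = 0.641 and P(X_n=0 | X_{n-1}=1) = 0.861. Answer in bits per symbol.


Stationary distribution: pi_0 = p10/(p01+p10) = 0.5732, pi_1 = 0.4268. Entropy rate H' = pi_0*H(p01) + pi_1*H(p10) = 0.5732*0.9418 + 0.4268*0.5816 = 0.7881

0.7881 bits/symbol


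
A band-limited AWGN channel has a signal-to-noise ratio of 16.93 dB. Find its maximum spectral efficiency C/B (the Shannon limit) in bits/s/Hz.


SNR_linear = 10^(16.93/10) = 49.3174; C/B = log2(1 + SNR_linear) = log2(1 + 49.3174) = 5.653

5.653 bits/s/Hz


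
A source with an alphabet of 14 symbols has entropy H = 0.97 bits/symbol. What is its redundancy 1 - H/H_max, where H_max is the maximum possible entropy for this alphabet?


H_max = log2(K) = log2(14) = 3.8074 bits/symbol. Redundancy = 1 - H/H_max = 1 - 0.97/3.8074 = 1 - 0.2548 = 0.7452

0.7452


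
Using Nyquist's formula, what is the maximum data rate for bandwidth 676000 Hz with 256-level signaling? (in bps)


Rate = 2 * B * log2(M) = 2 * 676000 * 8.0 = 10816000.0

10816000.0 bps


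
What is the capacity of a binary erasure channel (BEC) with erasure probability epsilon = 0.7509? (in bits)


C = 1 - epsilon = 1 - 0.7509 = 0.2491

0.2491 bits


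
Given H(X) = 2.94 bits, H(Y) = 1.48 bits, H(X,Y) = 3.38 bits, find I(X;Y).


I(X;Y) = H(X) + H(Y) - H(X,Y) = 2.94 + 1.48 - 3.38 = 1.04

1.04 bits


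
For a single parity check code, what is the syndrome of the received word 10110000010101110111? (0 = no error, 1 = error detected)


Syndrome = XOR of all bits = 1 XOR 0 XOR 1 XOR 1 XOR 0 XOR 0 XOR 0 XOR 0 XOR 0 XOR 1 XOR 0 XOR 1 XOR 0 XOR 1 XOR 1 XOR 1 XOR 0 XOR 1 XOR 1 XOR 1 = 1

1


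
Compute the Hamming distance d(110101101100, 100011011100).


Count differing positions: . ^ . ^ ^ . ^ ^ . . . . = 5 differences

5


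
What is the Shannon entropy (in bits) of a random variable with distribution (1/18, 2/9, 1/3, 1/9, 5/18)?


H = -sum(p_i * log2(p_i)). Terms: -(1/18)*log2(1/18) = 0.231663; -(2/9)*log2(2/9) = 0.482206; -(1/3)*log2(1/3) = 0.528321; -(1/9)*log2(1/9) = 0.352214; -(5/18)*log2(5/18) = 0.513332. H = 0.231663 + 0.482206 + 0.528321 + 0.352214 + 0.513332 = 2.1077

2.1077 bits


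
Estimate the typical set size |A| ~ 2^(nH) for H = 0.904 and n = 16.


log2|A_typical| = nH = 16 * 0.904 = 14.464, so |A_typical| ~ 2^14.464 = 2.260e+04

2.260e+04


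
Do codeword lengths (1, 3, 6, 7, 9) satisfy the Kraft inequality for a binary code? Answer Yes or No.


Kraft sum = sum(2^(-l_i)) = 0.6504, need <= 1. Result: satisfied (a binary prefix-free code with these lengths exists)

Yes


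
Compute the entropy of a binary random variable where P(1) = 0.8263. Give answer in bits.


H = -p*log2(p) - (1-p)*log2(1-p). -0.8263*log2(0.8263) = 0.227449; -0.1737*log2(0.1737) = 0.438650. H = 0.227449 + 0.438650 = 0.6661

0.6661 bits


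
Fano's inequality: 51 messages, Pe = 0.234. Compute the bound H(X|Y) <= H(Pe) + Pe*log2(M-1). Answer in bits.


H(Pe) = -Pe*log2(Pe) - (1-Pe)*log2(1-Pe) = -0.234*log2(0.234) - 0.766*log2(0.766) = 0.490328 + 0.294591 = 0.7849. Pe*log2(M-1) = 0.234*log2(50) = 1.320662. Bound = H(Pe) + Pe*log2(M-1) = 0.490328 + 0.294591 + 1.320662 = 2.1056

2.1056 bits


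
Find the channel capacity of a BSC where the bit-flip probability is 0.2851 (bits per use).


H(p) = -p*log2(p) - (1-p)*log2(1-p) = -0.2851*log2(0.2851) - 0.7149*log2(0.7149) = 0.516162 + 0.346145 = 0.8623. C = 1 - H(p) = 1 - 0.8623 = 0.1377

0.1377 bits


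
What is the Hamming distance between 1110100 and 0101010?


Count differing positions: ^ . ^ ^ ^ ^ . = 5 differences

5


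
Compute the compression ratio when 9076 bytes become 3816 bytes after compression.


Ratio = original / compressed = 9076 / 3816 = 2.3784

2.3784


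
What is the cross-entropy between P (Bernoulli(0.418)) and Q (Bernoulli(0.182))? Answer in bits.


H(P,Q) = -p*log2(q) - (1-p)*log2(1-q). -0.418*log2(0.182) = 1.027440; -0.582*log2(0.818) = 0.168679. H(P,Q) = 1.027440 + 0.168679 = 1.1961

1.1961 bits


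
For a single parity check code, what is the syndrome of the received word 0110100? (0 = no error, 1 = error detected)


Syndrome = XOR of all bits = 0 XOR 1 XOR 1 XOR 0 XOR 1 XOR 0 XOR 0 = 1

1


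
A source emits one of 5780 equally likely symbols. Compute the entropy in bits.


H = log2(n) = log2(5780) = 12.4969

12.4969 bits


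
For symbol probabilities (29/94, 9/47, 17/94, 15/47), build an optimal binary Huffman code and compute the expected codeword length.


Huffman construction (repeatedly merge the two least-probable nodes; each merge adds 1 bit to every symbol beneath it): 17/94 + 9/47 = 35/94; 29/94 + 15/47 = 59/94; 35/94 + 59/94 = 1. Resulting codeword lengths (in the order the probabilities were given): (2, 2, 2, 2). L_avg = sum(p_i * l_i) = 29/94*2 + 9/47*2 + 17/94*2 + 15/47*2 = 2

2.0 bits


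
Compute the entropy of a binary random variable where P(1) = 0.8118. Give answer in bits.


H = -p*log2(p) - (1-p)*log2(1-p). -0.8118*log2(0.8118) = 0.244192; -0.1882*log2(0.1882) = 0.453498. H = 0.244192 + 0.453498 = 0.6977

0.6977 bits


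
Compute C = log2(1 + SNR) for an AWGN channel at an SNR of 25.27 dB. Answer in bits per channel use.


SNR_linear = 10^(25.27/10) = 336.5116; C = log2(1 + SNR_linear) = log2(1 + 336.5116) = 8.3988

8.3988 bits/channel use


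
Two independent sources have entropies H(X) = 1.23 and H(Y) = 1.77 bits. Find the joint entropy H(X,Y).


For independent variables, H(X,Y) = H(X) + H(Y) = 1.23 + 1.77 = 3.0

3.0 bits


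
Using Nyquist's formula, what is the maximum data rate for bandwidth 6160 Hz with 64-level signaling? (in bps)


Rate = 2 * B * log2(M) = 2 * 6160 * 6.0 = 73920.0

73920.0 bps


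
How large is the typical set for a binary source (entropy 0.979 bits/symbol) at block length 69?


log2|A_typical| = nH = 69 * 0.979 = 67.551, so |A_typical| ~ 2^67.551 = 2.162e+20

2.162e+20


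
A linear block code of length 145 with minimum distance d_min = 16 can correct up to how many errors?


Correction capability = floor((d-1)/2) = floor((16-1)/2) = 7

7 errors


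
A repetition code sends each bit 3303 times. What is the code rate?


Rate = k/n = 1/3303

1/3303


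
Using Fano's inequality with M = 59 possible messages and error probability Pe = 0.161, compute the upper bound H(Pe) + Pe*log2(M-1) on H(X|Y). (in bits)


H(Pe) = -Pe*log2(Pe) - (1-Pe)*log2(1-Pe) = -0.161*log2(0.161) - 0.839*log2(0.839) = 0.424214 + 0.212483 = 0.6367. Pe*log2(M-1) = 0.161*log2(58) = 0.943135. Bound = H(Pe) + Pe*log2(M-1) = 0.424214 + 0.212483 + 0.943135 = 1.5798

1.5798 bits


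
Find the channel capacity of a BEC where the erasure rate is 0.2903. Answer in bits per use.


C = 1 - epsilon = 1 - 0.2903 = 0.7097

0.7097 bits


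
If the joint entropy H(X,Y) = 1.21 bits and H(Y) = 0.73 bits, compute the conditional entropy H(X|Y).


H(X|Y) = H(X,Y) - H(Y) = 1.21 - 0.73 = 0.48

0.48 bits


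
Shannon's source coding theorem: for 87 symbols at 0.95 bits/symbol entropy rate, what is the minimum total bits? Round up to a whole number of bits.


Minimum bits >= n * H = 87 * 0.95 = 82.65, rounded up to a whole number of bits = 83

83 bits


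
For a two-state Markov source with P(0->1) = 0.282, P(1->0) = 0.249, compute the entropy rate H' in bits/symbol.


Stationary distribution: pi_0 = p10/(p01+p10) = 0.4689, pi_1 = 0.5311. Entropy rate H' = pi_0*H(p01) + pi_1*H(p10) = 0.4689*0.8582 + 0.5311*0.8097 = 0.8324

0.8324 bits/symbol


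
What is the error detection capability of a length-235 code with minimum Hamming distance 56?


Detection capability = d_min - 1 = 56 - 1 = 55

55 errors


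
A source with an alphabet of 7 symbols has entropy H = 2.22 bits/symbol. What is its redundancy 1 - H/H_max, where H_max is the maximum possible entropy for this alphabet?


H_max = log2(K) = log2(7) = 2.8074 bits/symbol. Redundancy = 1 - H/H_max = 1 - 2.22/2.8074 = 1 - 0.7908 = 0.2092

0.2092


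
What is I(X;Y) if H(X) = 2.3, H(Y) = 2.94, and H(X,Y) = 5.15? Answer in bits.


I(X;Y) = H(X) + H(Y) - H(X,Y) = 2.3 + 2.94 - 5.15 = 0.09

0.09 bits


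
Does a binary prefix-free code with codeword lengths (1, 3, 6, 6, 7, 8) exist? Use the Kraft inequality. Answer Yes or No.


Kraft sum = sum(2^(-l_i)) = 0.668, need <= 1. Result: satisfied (a binary prefix-free code with these lengths exists)

Yes


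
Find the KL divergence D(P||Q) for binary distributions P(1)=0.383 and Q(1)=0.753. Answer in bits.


KL = p*log2(p/q) + (1-p)*log2((1-p)/(1-q)) = 0.383*log2(0.383/0.753) + 0.617*log2(0.617/0.247) = 0.4414

0.4414 bits


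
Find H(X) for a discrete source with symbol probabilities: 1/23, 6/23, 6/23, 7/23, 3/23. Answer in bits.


H = -sum(p_i * log2(p_i)). Terms: -(1/23)*log2(1/23) = 0.196677; -(6/23)*log2(6/23) = 0.505722; -(6/23)*log2(6/23) = 0.505722; -(7/23)*log2(7/23) = 0.522324; -(3/23)*log2(3/23) = 0.383296. H = 0.196677 + 0.505722 + 0.505722 + 0.522324 + 0.383296 = 2.1137

2.1137 bits


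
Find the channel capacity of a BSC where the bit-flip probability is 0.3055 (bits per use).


H(p) = -p*log2(p) - (1-p)*log2(1-p) = -0.3055*log2(0.3055) - 0.6945*log2(0.6945) = 0.522636 + 0.365275 = 0.8879. C = 1 - H(p) = 1 - 0.8879 = 0.1121

0.1121 bits


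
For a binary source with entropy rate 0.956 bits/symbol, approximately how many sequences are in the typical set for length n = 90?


log2|A_typical| = nH = 90 * 0.956 = 86.04, so |A_typical| ~ 2^86.04 = 7.955e+25

7.955e+25


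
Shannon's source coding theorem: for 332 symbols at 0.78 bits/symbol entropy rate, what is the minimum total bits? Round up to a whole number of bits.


Minimum bits >= n * H = 332 * 0.78 = 258.96, rounded up to a whole number of bits = 259

259 bits


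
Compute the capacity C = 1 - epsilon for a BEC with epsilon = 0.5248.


C = 1 - epsilon = 1 - 0.5248 = 0.4752

0.4752 bits


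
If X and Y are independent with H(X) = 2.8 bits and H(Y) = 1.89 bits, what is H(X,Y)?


For independent variables, H(X,Y) = H(X) + H(Y) = 2.8 + 1.89 = 4.69

4.69 bits


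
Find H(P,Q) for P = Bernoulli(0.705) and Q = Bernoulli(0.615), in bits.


H(P,Q) = -p*log2(q) - (1-p)*log2(1-q). -0.705*log2(0.615) = 0.494446; -0.295*log2(0.385) = 0.406236. H(P,Q) = 0.494446 + 0.406236 = 0.9007

0.9007 bits


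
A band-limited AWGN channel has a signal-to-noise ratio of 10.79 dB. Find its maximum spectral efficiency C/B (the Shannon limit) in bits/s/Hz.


SNR_linear = 10^(10.79/10) = 11.995; C/B = log2(1 + SNR_linear) = log2(1 + 11.995) = 3.6999

3.6999 bits/s/Hz


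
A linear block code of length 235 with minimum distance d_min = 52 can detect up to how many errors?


Detection capability = d_min - 1 = 52 - 1 = 51

51 errors


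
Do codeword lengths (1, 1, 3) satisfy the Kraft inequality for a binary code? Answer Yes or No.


Kraft sum = sum(2^(-l_i)) = 1.125, need <= 1. Result: violated (a binary prefix-free code with these lengths cannot exist)

No


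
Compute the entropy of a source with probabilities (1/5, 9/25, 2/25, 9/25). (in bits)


H = -sum(p_i * log2(p_i)). Terms: -(1/5)*log2(1/5) = 0.464386; -(9/25)*log2(9/25) = 0.530615; -(2/25)*log2(2/25) = 0.291508; -(9/25)*log2(9/25) = 0.530615. H = 0.464386 + 0.530615 + 0.291508 + 0.530615 = 1.8171

1.8171 bits


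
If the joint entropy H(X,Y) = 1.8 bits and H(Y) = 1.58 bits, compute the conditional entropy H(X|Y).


H(X|Y) = H(X,Y) - H(Y) = 1.8 - 1.58 = 0.22

0.22 bits


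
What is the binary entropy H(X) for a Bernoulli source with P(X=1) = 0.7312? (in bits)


H = -p*log2(p) - (1-p)*log2(1-p). -0.7312*log2(0.7312) = 0.330255; -0.2688*log2(0.2688) = 0.509482. H = 0.330255 + 0.509482 = 0.8397

0.8397 bits


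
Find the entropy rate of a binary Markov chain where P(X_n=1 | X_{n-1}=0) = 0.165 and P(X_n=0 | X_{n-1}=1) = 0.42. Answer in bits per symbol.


Stationary distribution: pi_0 = p10/(p01+p10) = 0.7179, pi_1 = 0.2821. Entropy rate H' = pi_0*H(p01) + pi_1*H(p10) = 0.7179*0.6461 + 0.2821*0.9815 = 0.7407

0.7407 bits/symbol


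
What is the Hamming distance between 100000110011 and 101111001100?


Count differing positions: . . ^ ^ ^ ^ ^ ^ ^ ^ ^ ^ = 10 differences

10


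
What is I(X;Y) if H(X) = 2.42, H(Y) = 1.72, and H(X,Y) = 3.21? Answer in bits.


I(X;Y) = H(X) + H(Y) - H(X,Y) = 2.42 + 1.72 - 3.21 = 0.93

0.93 bits


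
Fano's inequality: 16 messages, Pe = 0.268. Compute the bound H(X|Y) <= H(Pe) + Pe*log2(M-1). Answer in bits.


H(Pe) = -Pe*log2(Pe) - (1-Pe)*log2(1-Pe) = -0.268*log2(0.268) - 0.732*log2(0.732) = 0.509118 + 0.329462 = 0.8386. Pe*log2(M-1) = 0.268*log2(15) = 1.047047. Bound = H(Pe) + Pe*log2(M-1) = 0.509118 + 0.329462 + 1.047047 = 1.8856

1.8856 bits


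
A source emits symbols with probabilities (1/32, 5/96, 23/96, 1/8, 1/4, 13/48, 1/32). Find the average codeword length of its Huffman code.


Huffman construction (repeatedly merge the two least-probable nodes; each merge adds 1 bit to every symbol beneath it): 1/32 + 1/32 = 1/16; 5/96 + 1/16 = 11/96; 11/96 + 1/8 = 23/96; 23/96 + 23/96 = 23/48; 1/4 + 13/48 = 25/48; 23/48 + 25/48 = 1. Resulting codeword lengths (in the order the probabilities were given): (5, 4, 2, 3, 2, 2, 5). L_avg = sum(p_i * l_i) = 1/32*5 + 5/96*4 + 23/96*2 + 1/8*3 + 1/4*2 + 13/48*2 + 1/32*5 = 29/12 = 2.4167

2.4167 bits


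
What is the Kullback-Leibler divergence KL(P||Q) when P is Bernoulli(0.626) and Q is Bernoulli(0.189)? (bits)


KL = p*log2(p/q) + (1-p)*log2((1-p)/(1-q)) = 0.626*log2(0.626/0.189) + 0.374*log2(0.374/0.811) = 0.664

0.664 bits


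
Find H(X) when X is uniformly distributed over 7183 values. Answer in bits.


H = log2(n) = log2(7183) = 12.8104

12.8104 bits


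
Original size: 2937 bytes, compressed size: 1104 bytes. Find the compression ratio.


Ratio = original / compressed = 2937 / 1104 = 2.6603

2.6603


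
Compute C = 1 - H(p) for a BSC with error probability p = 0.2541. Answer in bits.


H(p) = -p*log2(p) - (1-p)*log2(1-p) = -0.2541*log2(0.2541) - 0.7459*log2(0.7459) = 0.502237 + 0.315475 = 0.8177. C = 1 - H(p) = 1 - 0.8177 = 0.1823

0.1823 bits


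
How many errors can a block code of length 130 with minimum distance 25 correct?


Correction capability = floor((d-1)/2) = floor((25-1)/2) = 12

12 errors


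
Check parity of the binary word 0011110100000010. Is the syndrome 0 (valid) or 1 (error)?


Syndrome = XOR of all bits = 0 XOR 0 XOR 1 XOR 1 XOR 1 XOR 1 XOR 0 XOR 1 XOR 0 XOR 0 XOR 0 XOR 0 XOR 0 XOR 0 XOR 1 XOR 0 = 0

0


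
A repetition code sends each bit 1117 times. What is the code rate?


Rate = k/n = 1/1117

1/1117


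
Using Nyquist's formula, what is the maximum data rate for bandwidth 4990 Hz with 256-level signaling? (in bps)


Rate = 2 * B * log2(M) = 2 * 4990 * 8.0 = 79840.0

79840.0 bps


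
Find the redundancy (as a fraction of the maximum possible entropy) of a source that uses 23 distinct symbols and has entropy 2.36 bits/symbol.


H_max = log2(K) = log2(23) = 4.5236 bits/symbol. Redundancy = 1 - H/H_max = 1 - 2.36/4.5236 = 1 - 0.5217 = 0.4783

0.4783


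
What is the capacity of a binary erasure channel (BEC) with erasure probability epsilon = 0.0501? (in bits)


C = 1 - epsilon = 1 - 0.0501 = 0.9499

0.9499 bits


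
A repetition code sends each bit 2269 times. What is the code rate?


Rate = k/n = 1/2269

1/2269


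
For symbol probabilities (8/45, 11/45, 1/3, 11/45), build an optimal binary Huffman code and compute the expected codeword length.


Huffman construction (repeatedly merge the two least-probable nodes; each merge adds 1 bit to every symbol beneath it): 8/45 + 11/45 = 19/45; 11/45 + 1/3 = 26/45; 19/45 + 26/45 = 1. Resulting codeword lengths (in the order the probabilities were given): (2, 2, 2, 2). L_avg = sum(p_i * l_i) = 8/45*2 + 11/45*2 + 1/3*2 + 11/45*2 = 2

2.0 bits


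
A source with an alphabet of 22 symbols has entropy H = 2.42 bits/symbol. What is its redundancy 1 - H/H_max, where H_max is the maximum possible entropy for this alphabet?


H_max = log2(K) = log2(22) = 4.4594 bits/symbol. Redundancy = 1 - H/H_max = 1 - 2.42/4.4594 = 1 - 0.5427 = 0.4573

0.4573


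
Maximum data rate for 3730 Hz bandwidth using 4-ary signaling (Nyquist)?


Rate = 2 * B * log2(M) = 2 * 3730 * 2.0 = 14920.0

14920.0 bps


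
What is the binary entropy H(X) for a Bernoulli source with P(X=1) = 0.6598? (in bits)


H = -p*log2(p) - (1-p)*log2(1-p). -0.6598*log2(0.6598) = 0.395814; -0.3402*log2(0.3402) = 0.529196. H = 0.395814 + 0.529196 = 0.925

0.925 bits


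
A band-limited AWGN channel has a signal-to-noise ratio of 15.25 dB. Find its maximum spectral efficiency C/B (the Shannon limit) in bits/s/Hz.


SNR_linear = 10^(15.25/10) = 33.4965; C/B = log2(1 + SNR_linear) = log2(1 + 33.4965) = 5.1084

5.1084 bits/s/Hz


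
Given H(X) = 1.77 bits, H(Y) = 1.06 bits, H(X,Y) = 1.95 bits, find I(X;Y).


I(X;Y) = H(X) + H(Y) - H(X,Y) = 1.77 + 1.06 - 1.95 = 0.88

0.88 bits


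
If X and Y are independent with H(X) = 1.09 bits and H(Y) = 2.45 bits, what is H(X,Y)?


For independent variables, H(X,Y) = H(X) + H(Y) = 1.09 + 2.45 = 3.54

3.54 bits


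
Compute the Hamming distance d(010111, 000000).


Count differing positions: . ^ . ^ ^ ^ = 4 differences

4


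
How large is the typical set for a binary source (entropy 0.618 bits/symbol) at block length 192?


log2|A_typical| = nH = 192 * 0.618 = 118.656, so |A_typical| ~ 2^118.656 = 5.236e+35

5.236e+35


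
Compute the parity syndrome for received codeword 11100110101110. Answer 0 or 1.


Syndrome = XOR of all bits = 1 XOR 1 XOR 1 XOR 0 XOR 0 XOR 1 XOR 1 XOR 0 XOR 1 XOR 0 XOR 1 XOR 1 XOR 1 XOR 0 = 1

1


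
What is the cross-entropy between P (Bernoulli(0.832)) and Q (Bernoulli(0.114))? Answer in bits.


H(P,Q) = -p*log2(q) - (1-p)*log2(1-q). -0.832*log2(0.114) = 2.606568; -0.168*log2(0.886) = 0.029336. H(P,Q) = 2.606568 + 0.029336 = 2.6359

2.6359 bits


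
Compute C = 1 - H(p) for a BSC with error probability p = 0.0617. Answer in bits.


H(p) = -p*log2(p) - (1-p)*log2(1-p) = -0.0617*log2(0.0617) - 0.9383*log2(0.9383) = 0.247947 + 0.086210 = 0.3342. C = 1 - H(p) = 1 - 0.3342 = 0.6658

0.6658 bits
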